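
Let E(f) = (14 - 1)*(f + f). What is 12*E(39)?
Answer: 12168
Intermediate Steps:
E(f) = 26*f (E(f) = 13*(2*f) = 26*f)
12*E(39) = 12*(26*39) = 12*1014 = 12168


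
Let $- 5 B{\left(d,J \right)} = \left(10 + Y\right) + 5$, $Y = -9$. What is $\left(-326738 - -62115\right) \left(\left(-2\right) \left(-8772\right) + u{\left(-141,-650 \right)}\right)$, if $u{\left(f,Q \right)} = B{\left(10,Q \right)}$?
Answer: $- \frac{23211141822}{5} \approx -4.6422 \cdot 10^{9}$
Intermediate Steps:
$B{\left(d,J \right)} = - \frac{6}{5}$ ($B{\left(d,J \right)} = - \frac{\left(10 - 9\right) + 5}{5} = - \frac{1 + 5}{5} = \left(- \frac{1}{5}\right) 6 = - \frac{6}{5}$)
$u{\left(f,Q \right)} = - \frac{6}{5}$
$\left(-326738 - -62115\right) \left(\left(-2\right) \left(-8772\right) + u{\left(-141,-650 \right)}\right) = \left(-326738 - -62115\right) \left(\left(-2\right) \left(-8772\right) - \frac{6}{5}\right) = \left(-326738 + 62115\right) \left(17544 - \frac{6}{5}\right) = \left(-264623\right) \frac{87714}{5} = - \frac{23211141822}{5}$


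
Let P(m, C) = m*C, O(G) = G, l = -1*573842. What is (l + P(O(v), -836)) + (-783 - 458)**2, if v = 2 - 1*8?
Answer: 971255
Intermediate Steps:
v = -6 (v = 2 - 8 = -6)
l = -573842
P(m, C) = C*m
(l + P(O(v), -836)) + (-783 - 458)**2 = (-573842 - 836*(-6)) + (-783 - 458)**2 = (-573842 + 5016) + (-1241)**2 = -568826 + 1540081 = 971255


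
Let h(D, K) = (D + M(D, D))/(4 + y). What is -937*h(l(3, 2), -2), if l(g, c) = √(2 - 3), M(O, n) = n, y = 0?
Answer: -937*I/2 ≈ -468.5*I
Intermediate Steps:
l(g, c) = I (l(g, c) = √(-1) = I)
h(D, K) = D/2 (h(D, K) = (D + D)/(4 + 0) = (2*D)/4 = (2*D)*(¼) = D/2)
-937*h(l(3, 2), -2) = -937*I/2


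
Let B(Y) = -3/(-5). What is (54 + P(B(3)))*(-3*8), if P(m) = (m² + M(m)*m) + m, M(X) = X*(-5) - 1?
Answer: -31536/25 ≈ -1261.4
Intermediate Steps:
B(Y) = ⅗ (B(Y) = -3*(-⅕) = ⅗)
M(X) = -1 - 5*X (M(X) = -5*X - 1 = -1 - 5*X)
P(m) = m + m² + m*(-1 - 5*m) (P(m) = (m² + (-1 - 5*m)*m) + m = (m² + m*(-1 - 5*m)) + m = m + m² + m*(-1 - 5*m))
(54 + P(B(3)))*(-3*8) = (54 - 4*(⅗)²)*(-3*8) = (54 - 4*9/25)*(-24) = (54 - 36/25)*(-24) = (1314/25)*(-24) = -31536/25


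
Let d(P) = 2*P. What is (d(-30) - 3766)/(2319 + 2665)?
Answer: -1913/2492 ≈ -0.76766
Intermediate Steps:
(d(-30) - 3766)/(2319 + 2665) = (2*(-30) - 3766)/(2319 + 2665) = (-60 - 3766)/4984 = -3826*1/4984 = -1913/2492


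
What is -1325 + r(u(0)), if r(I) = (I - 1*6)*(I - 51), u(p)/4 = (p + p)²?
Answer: -1019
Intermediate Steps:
u(p) = 16*p² (u(p) = 4*(p + p)² = 4*(2*p)² = 4*(4*p²) = 16*p²)
r(I) = (-51 + I)*(-6 + I) (r(I) = (I - 6)*(-51 + I) = (-6 + I)*(-51 + I) = (-51 + I)*(-6 + I))
-1325 + r(u(0)) = -1325 + (306 + (16*0²)² - 912*0²) = -1325 + (306 + (16*0)² - 912*0) = -1325 + (306 + 0² - 57*0) = -1325 + (306 + 0 + 0) = -1325 + 306 = -1019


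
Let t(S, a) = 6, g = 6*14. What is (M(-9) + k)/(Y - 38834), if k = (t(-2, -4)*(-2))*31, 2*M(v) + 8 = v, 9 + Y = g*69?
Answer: 761/66094 ≈ 0.011514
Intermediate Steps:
g = 84
Y = 5787 (Y = -9 + 84*69 = -9 + 5796 = 5787)
M(v) = -4 + v/2
k = -372 (k = (6*(-2))*31 = -12*31 = -372)
(M(-9) + k)/(Y - 38834) = ((-4 + (½)*(-9)) - 372)/(5787 - 38834) = ((-4 - 9/2) - 372)/(-33047) = (-17/2 - 372)*(-1/33047) = -761/2*(-1/33047) = 761/66094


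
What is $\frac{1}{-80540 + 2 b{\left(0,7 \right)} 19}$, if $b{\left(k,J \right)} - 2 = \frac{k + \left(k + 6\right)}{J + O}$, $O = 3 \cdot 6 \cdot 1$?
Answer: $- \frac{25}{2011372} \approx -1.2429 \cdot 10^{-5}$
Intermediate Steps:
$O = 18$ ($O = 18 \cdot 1 = 18$)
$b{\left(k,J \right)} = 2 + \frac{6 + 2 k}{18 + J}$ ($b{\left(k,J \right)} = 2 + \frac{k + \left(k + 6\right)}{J + 18} = 2 + \frac{k + \left(6 + k\right)}{18 + J} = 2 + \frac{6 + 2 k}{18 + J}$)
$\frac{1}{-80540 + 2 b{\left(0,7 \right)} 19} = \frac{1}{-80540 + 2 \frac{2 \left(21 + 7 + 0\right)}{18 + 7} \cdot 19} = \frac{1}{-80540 + 2 \cdot 2 \cdot \frac{1}{25} \cdot 28 \cdot 19} = \frac{1}{-80540 + 2 \cdot \frac{56}{25} \cdot 19} = \frac{1}{-80540 + \frac{112}{25} \cdot 19} = \frac{1}{-80540 + \frac{2128}{25}} = \frac{1}{- \frac{2011372}{25}} = - \frac{25}{2011372}$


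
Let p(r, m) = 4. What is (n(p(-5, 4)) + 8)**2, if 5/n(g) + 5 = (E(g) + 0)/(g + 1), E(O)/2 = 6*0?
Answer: 49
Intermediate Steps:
E(O) = 0 (E(O) = 2*(6*0) = 2*0 = 0)
n(g) = -1 (n(g) = 5/(-5 + (0 + 0)/(g + 1)) = 5/(-5 + 0/(1 + g)) = 5/(-5 + 0) = 5/(-5) = 5*(-1/5) = -1)
(n(p(-5, 4)) + 8)**2 = (-1 + 8)**2 = 7**2 = 49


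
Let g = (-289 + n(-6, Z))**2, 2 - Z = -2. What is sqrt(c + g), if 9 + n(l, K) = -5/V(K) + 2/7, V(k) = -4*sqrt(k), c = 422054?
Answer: sqrt(1600351113)/56 ≈ 714.36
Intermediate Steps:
Z = 4 (Z = 2 - 1*(-2) = 2 + 2 = 4)
n(l, K) = -61/7 + 5/(4*sqrt(K)) (n(l, K) = -9 + (-5*(-1/(4*sqrt(K))) + 2/7) = -9 + (-(-5)/(4*sqrt(K)) + 2*(1/7)) = -9 + (5/(4*sqrt(K)) + 2/7) = -9 + (2/7 + 5/(4*sqrt(K))) = -61/7 + 5/(4*sqrt(K)))
g = 276789769/3136 (g = (-289 + (-61/7 + 5/(4*sqrt(4))))**2 = (-289 + (-61/7 + (5/4)*(1/2)))**2 = (-289 + (-61/7 + 5/8))**2 = (-289 - 453/56)**2 = (-16637/56)**2 = 276789769/3136 ≈ 88262.)
sqrt(c + g) = sqrt(422054 + 276789769/3136) = sqrt(1600351113/3136) = sqrt(1600351113)/56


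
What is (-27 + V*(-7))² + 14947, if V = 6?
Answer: 19708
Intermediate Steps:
(-27 + V*(-7))² + 14947 = (-27 + 6*(-7))² + 14947 = (-27 - 42)² + 14947 = (-69)² + 14947 = 4761 + 14947 = 19708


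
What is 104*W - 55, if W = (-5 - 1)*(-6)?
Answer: 3689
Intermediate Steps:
W = 36 (W = -6*(-6) = 36)
104*W - 55 = 104*36 - 55 = 3744 - 55 = 3689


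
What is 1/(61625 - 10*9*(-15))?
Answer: 1/62975 ≈ 1.5879e-5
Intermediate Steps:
1/(61625 - 10*9*(-15)) = 1/(61625 - 90*(-15)) = 1/(61625 + 1350) = 1/62975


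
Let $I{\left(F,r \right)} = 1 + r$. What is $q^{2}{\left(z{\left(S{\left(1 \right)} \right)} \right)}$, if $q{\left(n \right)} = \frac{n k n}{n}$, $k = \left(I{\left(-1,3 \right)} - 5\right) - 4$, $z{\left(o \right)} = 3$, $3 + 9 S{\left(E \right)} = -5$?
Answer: $225$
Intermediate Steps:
$S{\left(E \right)} = - \frac{8}{9}$ ($S{\left(E \right)} = - \frac{1}{3} + \frac{1}{9} \left(-5\right) = - \frac{1}{3} - \frac{5}{9} = - \frac{8}{9}$)
$k = -5$ ($k = \left(\left(1 + 3\right) - 5\right) - 4 = \left(4 - 5\right) - 4 = -1 - 4 = -5$)
$q{\left(n \right)} = - 5 n$ ($q{\left(n \right)} = \frac{n \left(-5\right) n}{n} = \frac{- 5 n n}{n} = \frac{\left(-5\right) n^{2}}{n} = - 5 n$)
$q^{2}{\left(z{\left(S{\left(1 \right)} \right)} \right)} = \left(\left(-5\right) 3\right)^{2} = \left(-15\right)^{2} = 225$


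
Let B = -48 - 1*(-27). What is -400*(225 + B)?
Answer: -81600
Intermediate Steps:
B = -21 (B = -48 + 27 = -21)
-400*(225 + B) = -400*(225 - 21) = -400*204 = -81600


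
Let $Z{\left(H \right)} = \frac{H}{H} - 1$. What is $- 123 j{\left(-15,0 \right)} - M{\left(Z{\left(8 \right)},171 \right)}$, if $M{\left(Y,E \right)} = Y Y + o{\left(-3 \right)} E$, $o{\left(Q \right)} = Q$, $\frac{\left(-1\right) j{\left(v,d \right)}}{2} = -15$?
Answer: $-3177$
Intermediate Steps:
$j{\left(v,d \right)} = 30$ ($j{\left(v,d \right)} = \left(-2\right) \left(-15\right) = 30$)
$Z{\left(H \right)} = 0$ ($Z{\left(H \right)} = 1 - 1 = 0$)
$M{\left(Y,E \right)} = Y^{2} - 3 E$ ($M{\left(Y,E \right)} = Y Y - 3 E = Y^{2} - 3 E$)
$- 123 j{\left(-15,0 \right)} - M{\left(Z{\left(8 \right)},171 \right)} = \left(-123\right) 30 - \left(0^{2} - 513\right) = -3690 - \left(0 - 513\right) = -3690 - -513 = -3690 + 513 = -3177$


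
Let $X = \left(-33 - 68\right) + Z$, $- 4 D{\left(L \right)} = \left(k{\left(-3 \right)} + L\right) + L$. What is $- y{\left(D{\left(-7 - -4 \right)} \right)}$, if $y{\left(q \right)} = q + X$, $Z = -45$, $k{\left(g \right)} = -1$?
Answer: $\frac{577}{4} \approx 144.25$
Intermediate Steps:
$D{\left(L \right)} = \frac{1}{4} - \frac{L}{2}$ ($D{\left(L \right)} = - \frac{\left(-1 + L\right) + L}{4} = - \frac{-1 + 2 L}{4} = \frac{1}{4} - \frac{L}{2}$)
$X = -146$ ($X = \left(-33 - 68\right) - 45 = -101 - 45 = -146$)
$y{\left(q \right)} = -146 + q$ ($y{\left(q \right)} = q - 146 = -146 + q$)
$- y{\left(D{\left(-7 - -4 \right)} \right)} = - (-146 - \left(- \frac{1}{4} + \frac{-7 - -4}{2}\right)) = - (-146 - \left(- \frac{1}{4} + \frac{-7 + 4}{2}\right)) = - (-146 + \left(\frac{1}{4} - - \frac{3}{2}\right)) = - (-146 + \left(\frac{1}{4} + \frac{3}{2}\right)) = - (-146 + \frac{7}{4}) = \left(-1\right) \left(- \frac{577}{4}\right) = \frac{577}{4}$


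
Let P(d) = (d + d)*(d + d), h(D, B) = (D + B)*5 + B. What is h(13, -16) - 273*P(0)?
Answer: -31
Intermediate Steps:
h(D, B) = 5*D + 6*B (h(D, B) = (B + D)*5 + B = (5*B + 5*D) + B = 5*D + 6*B)
P(d) = 4*d² (P(d) = (2*d)*(2*d) = 4*d²)
h(13, -16) - 273*P(0) = (5*13 + 6*(-16)) - 1092*0² = (65 - 96) - 1092*0 = -31 - 273*0 = -31 + 0 = -31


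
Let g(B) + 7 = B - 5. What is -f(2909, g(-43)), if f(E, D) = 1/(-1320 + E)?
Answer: -1/1589 ≈ -0.00062933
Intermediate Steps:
g(B) = -12 + B (g(B) = -7 + (B - 5) = -7 + (-5 + B) = -12 + B)
-f(2909, g(-43)) = -1/(-1320 + 2909) = -1/1589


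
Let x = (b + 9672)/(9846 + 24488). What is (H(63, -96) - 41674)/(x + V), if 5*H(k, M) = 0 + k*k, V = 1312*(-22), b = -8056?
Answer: 3508951967/2477537400 ≈ 1.4163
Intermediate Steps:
V = -28864
H(k, M) = k²/5 (H(k, M) = (0 + k*k)/5 = (0 + k²)/5 = k²/5)
x = 808/17167 (x = (-8056 + 9672)/(9846 + 24488) = 1616/34334 = 1616*(1/34334) = 808/17167 ≈ 0.047067)
(H(63, -96) - 41674)/(x + V) = ((⅕)*63² - 41674)/(808/17167 - 28864) = ((⅕)*3969 - 41674)/(-495507480/17167) = (3969/5 - 41674)*(-17167/495507480) = -204401/5*(-17167/495507480) = 3508951967/2477537400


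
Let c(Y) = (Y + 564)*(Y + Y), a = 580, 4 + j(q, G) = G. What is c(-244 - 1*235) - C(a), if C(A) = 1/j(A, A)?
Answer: -46903681/576 ≈ -81430.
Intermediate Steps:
j(q, G) = -4 + G
c(Y) = 2*Y*(564 + Y) (c(Y) = (564 + Y)*(2*Y) = 2*Y*(564 + Y))
C(A) = 1/(-4 + A)
c(-244 - 1*235) - C(a) = 2*(-244 - 1*235)*(564 + (-244 - 1*235)) - 1/(-4 + 580) = 2*(-244 - 235)*(564 + (-244 - 235)) - 1/576 = 2*(-479)*(564 - 479) - 1*1/576 = 2*(-479)*85 - 1/576 = -81430 - 1/576 = -46903681/576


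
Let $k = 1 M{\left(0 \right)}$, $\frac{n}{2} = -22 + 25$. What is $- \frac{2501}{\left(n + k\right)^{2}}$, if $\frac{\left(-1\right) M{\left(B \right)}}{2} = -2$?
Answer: $- \frac{2501}{100} \approx -25.01$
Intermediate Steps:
$n = 6$ ($n = 2 \left(-22 + 25\right) = 2 \cdot 3 = 6$)
$M{\left(B \right)} = 4$ ($M{\left(B \right)} = \left(-2\right) \left(-2\right) = 4$)
$k = 4$ ($k = 1 \cdot 4 = 4$)
$- \frac{2501}{\left(n + k\right)^{2}} = - \frac{2501}{\left(6 + 4\right)^{2}} = - \frac{2501}{10^{2}} = - \frac{2501}{100}$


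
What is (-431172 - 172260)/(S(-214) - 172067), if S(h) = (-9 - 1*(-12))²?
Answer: 301716/86029 ≈ 3.5071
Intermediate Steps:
S(h) = 9 (S(h) = (-9 + 12)² = 3² = 9)
(-431172 - 172260)/(S(-214) - 172067) = (-431172 - 172260)/(9 - 172067) = -603432/(-172058) = -603432*(-1/172058) = 301716/86029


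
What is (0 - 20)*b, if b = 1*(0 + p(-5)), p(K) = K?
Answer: 100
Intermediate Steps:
b = -5 (b = 1*(0 - 5) = 1*(-5) = -5)
(0 - 20)*b = (0 - 20)*(-5) = -20*(-5) = 100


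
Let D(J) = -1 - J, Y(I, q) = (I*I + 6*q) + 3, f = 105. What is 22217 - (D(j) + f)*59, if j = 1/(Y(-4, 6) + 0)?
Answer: 884514/55 ≈ 16082.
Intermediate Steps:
Y(I, q) = 3 + I² + 6*q (Y(I, q) = (I² + 6*q) + 3 = 3 + I² + 6*q)
j = 1/55 (j = 1/((3 + (-4)² + 6*6) + 0) = 1/((3 + 16 + 36) + 0) = 1/(55 + 0) = 1/55 ≈ 0.018182)
22217 - (D(j) + f)*59 = 22217 - ((-1 - 1*1/55) + 105)*59 = 22217 - ((-1 - 1/55) + 105)*59 = 22217 - (-56/55 + 105)*59 = 22217 - 5719*59/55 = 22217 - 1*337421/55 = 22217 - 337421/55 = 884514/55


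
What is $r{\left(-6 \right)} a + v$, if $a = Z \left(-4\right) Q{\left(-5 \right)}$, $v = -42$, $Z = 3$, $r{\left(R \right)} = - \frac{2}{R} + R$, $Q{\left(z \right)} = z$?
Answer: $-382$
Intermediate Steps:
$r{\left(R \right)} = R - \frac{2}{R}$
$a = 60$ ($a = 3 \left(-4\right) \left(-5\right) = \left(-12\right) \left(-5\right) = 60$)
$r{\left(-6 \right)} a + v = \left(-6 - \frac{2}{-6}\right) 60 - 42 = \left(-6 - - \frac{1}{3}\right) 60 - 42 = \left(-6 + \frac{1}{3}\right) 60 - 42 = \left(- \frac{17}{3}\right) 60 - 42 = -340 - 42 = -382$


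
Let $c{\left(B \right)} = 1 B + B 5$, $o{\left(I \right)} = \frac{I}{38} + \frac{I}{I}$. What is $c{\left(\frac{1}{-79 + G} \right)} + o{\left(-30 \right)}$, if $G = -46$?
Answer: $\frac{386}{2375} \approx 0.16253$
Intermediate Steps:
$o{\left(I \right)} = 1 + \frac{I}{38}$ ($o{\left(I \right)} = I \frac{1}{38} + 1 = \frac{I}{38} + 1 = 1 + \frac{I}{38}$)
$c{\left(B \right)} = 6 B$ ($c{\left(B \right)} = B + 5 B = 6 B$)
$c{\left(\frac{1}{-79 + G} \right)} + o{\left(-30 \right)} = \frac{6}{-79 - 46} + \left(1 + \frac{1}{38} \left(-30\right)\right) = \frac{6}{-125} + \left(1 - \frac{15}{19}\right) = 6 \left(- \frac{1}{125}\right) + \frac{4}{19} = - \frac{6}{125} + \frac{4}{19} = \frac{386}{2375}$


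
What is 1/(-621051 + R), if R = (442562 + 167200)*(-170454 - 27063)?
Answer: -1/120438982005 ≈ -8.3030e-12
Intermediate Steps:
R = -120438360954 (R = 609762*(-197517) = -120438360954)
1/(-621051 + R) = 1/(-621051 - 120438360954) = 1/(-120438982005) = -1/120438982005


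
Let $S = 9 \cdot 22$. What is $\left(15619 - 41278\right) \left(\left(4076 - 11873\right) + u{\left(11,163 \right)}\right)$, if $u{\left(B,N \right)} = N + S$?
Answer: $190800324$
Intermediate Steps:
$S = 198$
$u{\left(B,N \right)} = 198 + N$ ($u{\left(B,N \right)} = N + 198 = 198 + N$)
$\left(15619 - 41278\right) \left(\left(4076 - 11873\right) + u{\left(11,163 \right)}\right) = \left(15619 - 41278\right) \left(\left(4076 - 11873\right) + \left(198 + 163\right)\right) = - 25659 \left(-7797 + 361\right) = \left(-25659\right) \left(-7436\right) = 190800324$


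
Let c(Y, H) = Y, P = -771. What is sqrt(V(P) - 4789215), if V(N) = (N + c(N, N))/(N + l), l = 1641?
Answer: 4*I*sqrt(6293330165)/145 ≈ 2188.4*I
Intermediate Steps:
V(N) = 2*N/(1641 + N) (V(N) = (N + N)/(N + 1641) = (2*N)/(1641 + N) = 2*N/(1641 + N))
sqrt(V(P) - 4789215) = sqrt(2*(-771)/(1641 - 771) - 4789215) = sqrt(2*(-771)/870 - 4789215) = sqrt(2*(-771)*(1/870) - 4789215) = sqrt(-257/145 - 4789215) = sqrt(-694436432/145) = 4*I*sqrt(6293330165)/145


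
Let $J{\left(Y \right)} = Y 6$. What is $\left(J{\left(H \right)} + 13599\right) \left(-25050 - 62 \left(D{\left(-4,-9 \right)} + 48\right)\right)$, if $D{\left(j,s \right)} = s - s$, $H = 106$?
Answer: $-398950110$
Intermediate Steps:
$D{\left(j,s \right)} = 0$
$J{\left(Y \right)} = 6 Y$
$\left(J{\left(H \right)} + 13599\right) \left(-25050 - 62 \left(D{\left(-4,-9 \right)} + 48\right)\right) = \left(6 \cdot 106 + 13599\right) \left(-25050 - 62 \left(0 + 48\right)\right) = \left(636 + 13599\right) \left(-25050 - 2976\right) = 14235 \left(-25050 - 2976\right) = 14235 \left(-28026\right) = -398950110$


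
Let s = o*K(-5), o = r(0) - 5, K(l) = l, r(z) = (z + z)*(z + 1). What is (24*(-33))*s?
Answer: -19800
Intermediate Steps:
r(z) = 2*z*(1 + z) (r(z) = (2*z)*(1 + z) = 2*z*(1 + z))
o = -5 (o = 2*0*(1 + 0) - 5 = 2*0*1 - 5 = 0 - 5 = -5)
s = 25 (s = -5*(-5) = 25)
(24*(-33))*s = (24*(-33))*25 = -792*25 = -19800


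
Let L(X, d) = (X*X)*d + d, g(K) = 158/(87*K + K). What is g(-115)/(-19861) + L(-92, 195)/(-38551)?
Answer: -165887321199971/3874246739660 ≈ -42.818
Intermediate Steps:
g(K) = 79/(44*K) (g(K) = 158/((88*K)) = 158*(1/(88*K)) = 79/(44*K))
L(X, d) = d + d*X**2 (L(X, d) = X**2*d + d = d*X**2 + d = d + d*X**2)
g(-115)/(-19861) + L(-92, 195)/(-38551) = ((79/44)/(-115))/(-19861) + (195*(1 + (-92)**2))/(-38551) = ((79/44)*(-1/115))*(-1/19861) + (195*(1 + 8464))*(-1/38551) = -79/5060*(-1/19861) + (195*8465)*(-1/38551) = 79/100496660 + 1650675*(-1/38551) = 79/100496660 - 1650675/38551 = -165887321199971/3874246739660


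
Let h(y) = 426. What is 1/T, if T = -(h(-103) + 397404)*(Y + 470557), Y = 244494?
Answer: -1/284468739330 ≈ -3.5153e-12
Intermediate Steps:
T = -284468739330 (T = -(426 + 397404)*(244494 + 470557) = -397830*715051 = -1*284468739330 = -284468739330)
1/T = 1/(-284468739330) = -1/284468739330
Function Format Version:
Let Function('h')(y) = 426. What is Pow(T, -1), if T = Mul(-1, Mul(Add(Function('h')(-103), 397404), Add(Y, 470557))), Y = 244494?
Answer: Rational(-1, 284468739330) ≈ -3.5153e-12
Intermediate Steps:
T = -284468739330 (T = Mul(-1, Mul(Add(426, 397404), Add(244494, 470557))) = Mul(-1, Mul(397830, 715051)) = Mul(-1, 284468739330) = -284468739330)
Pow(T, -1) = Pow(-284468739330, -1) = Rational(-1, 284468739330)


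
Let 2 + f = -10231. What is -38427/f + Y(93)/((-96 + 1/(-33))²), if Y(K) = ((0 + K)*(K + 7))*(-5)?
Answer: -44092759651/34255175571 ≈ -1.2872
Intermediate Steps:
f = -10233 (f = -2 - 10231 = -10233)
Y(K) = -5*K*(7 + K) (Y(K) = (K*(7 + K))*(-5) = -5*K*(7 + K))
-38427/f + Y(93)/((-96 + 1/(-33))²) = -38427/(-10233) + (-5*93*(7 + 93))/((-96 + 1/(-33))²) = -38427*(-1/10233) + (-5*93*100)/((-96 - 1/33)²) = 12809/3411 - 46500/((-3169/33)²) = 12809/3411 - 46500/10042561/1089 = 12809/3411 - 46500*1089/10042561 = 12809/3411 - 50638500/10042561 = -44092759651/34255175571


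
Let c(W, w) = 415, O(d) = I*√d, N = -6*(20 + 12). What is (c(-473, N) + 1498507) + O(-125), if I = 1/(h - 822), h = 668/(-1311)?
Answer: 1498922 - 1311*I*√5/215662 ≈ 1.4989e+6 - 0.013593*I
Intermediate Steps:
h = -668/1311 (h = 668*(-1/1311) = -668/1311 ≈ -0.50953)
I = -1311/1078310 (I = 1/(-668/1311 - 822) = 1/(-1078310/1311) = -1311/1078310 ≈ -0.0012158)
N = -192 (N = -6*32 = -192)
O(d) = -1311*√d/1078310
(c(-473, N) + 1498507) + O(-125) = (415 + 1498507) - 1311*I*√5/215662 = 1498922 - 1311*I*√5/215662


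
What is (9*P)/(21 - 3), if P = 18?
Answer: 9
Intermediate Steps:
(9*P)/(21 - 3) = (9*18)/(21 - 3) = 162/18 = 162*(1/18) = 9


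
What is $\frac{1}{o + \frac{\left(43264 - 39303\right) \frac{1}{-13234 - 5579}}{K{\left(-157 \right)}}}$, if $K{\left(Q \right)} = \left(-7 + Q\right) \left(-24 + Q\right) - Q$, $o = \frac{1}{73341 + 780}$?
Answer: $\frac{13870478496231}{89268484} \approx 1.5538 \cdot 10^{5}$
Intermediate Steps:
$o = \frac{1}{74121} \approx 1.3491 \cdot 10^{-5}$
$K{\left(Q \right)} = - Q + \left(-24 + Q\right) \left(-7 + Q\right)$ ($K{\left(Q \right)} = \left(-24 + Q\right) \left(-7 + Q\right) - Q = - Q + \left(-24 + Q\right) \left(-7 + Q\right)$)
$\frac{1}{o + \frac{\left(43264 - 39303\right) \frac{1}{-13234 - 5579}}{K{\left(-157 \right)}}} = \frac{1}{\frac{1}{74121} + \frac{\left(43264 - 39303\right) \frac{1}{-13234 - 5579}}{168 + \left(-157\right)^{2} - -5024}} = \frac{1}{\frac{1}{74121} + \frac{3961 \frac{1}{-18813}}{168 + 24649 + 5024}} = \frac{1}{\frac{1}{74121} + \frac{3961 \left(- \frac{1}{18813}\right)}{29841}} = \frac{1}{\frac{1}{74121} - \frac{3961}{561398733}} = \frac{1}{\frac{89268484}{13870478496231}} = \frac{13870478496231}{89268484}$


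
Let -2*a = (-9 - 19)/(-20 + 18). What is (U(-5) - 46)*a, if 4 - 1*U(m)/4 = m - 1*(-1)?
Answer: 98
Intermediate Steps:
U(m) = 12 - 4*m (U(m) = 16 - 4*(m - 1*(-1)) = 16 - 4*(m + 1) = 16 - 4*(1 + m) = 16 + (-4 - 4*m) = 12 - 4*m)
a = -7 (a = -(-9 - 19)/(2*(-20 + 18)) = -(-14)/(-2) = -(-14)*(-1)/2 = -1/2*14 = -7)
(U(-5) - 46)*a = ((12 - 4*(-5)) - 46)*(-7) = ((12 + 20) - 46)*(-7) = (32 - 46)*(-7) = -14*(-7) = 98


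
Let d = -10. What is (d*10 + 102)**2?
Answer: 4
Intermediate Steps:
(d*10 + 102)**2 = (-10*10 + 102)**2 = (-100 + 102)**2 = 2**2 = 4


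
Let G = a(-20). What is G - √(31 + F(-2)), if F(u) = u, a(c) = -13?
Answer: -13 - √29 ≈ -18.385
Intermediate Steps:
G = -13
G - √(31 + F(-2)) = -13 - √(31 - 2) = -13 - √29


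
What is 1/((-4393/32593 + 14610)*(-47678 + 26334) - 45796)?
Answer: -32593/10165064397956 ≈ -3.2064e-9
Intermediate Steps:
1/((-4393/32593 + 14610)*(-47678 + 26334) - 45796) = 1/((-4393*1/32593 + 14610)*(-21344) - 45796) = 1/((-4393/32593 + 14610)*(-21344) - 45796) = 1/((476179337/32593)*(-21344) - 45796) = 1/(-10163571768928/32593 - 45796) = 1/(-10165064397956/32593) = -32593/10165064397956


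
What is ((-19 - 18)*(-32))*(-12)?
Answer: -14208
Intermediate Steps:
((-19 - 18)*(-32))*(-12) = -37*(-32)*(-12) = 1184*(-12) = -14208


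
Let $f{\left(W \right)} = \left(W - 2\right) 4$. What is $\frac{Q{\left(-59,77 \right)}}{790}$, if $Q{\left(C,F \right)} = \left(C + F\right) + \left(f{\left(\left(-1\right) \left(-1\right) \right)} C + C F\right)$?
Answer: $- \frac{4289}{790} \approx -5.4291$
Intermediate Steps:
$f{\left(W \right)} = -8 + 4 W$ ($f{\left(W \right)} = \left(-2 + W\right) 4 = -8 + 4 W$)
$Q{\left(C,F \right)} = F - 3 C + C F$ ($Q{\left(C,F \right)} = \left(C + F\right) + \left(\left(-8 + 4 \left(\left(-1\right) \left(-1\right)\right)\right) C + C F\right) = \left(C + F\right) + \left(\left(-8 + 4 \cdot 1\right) C + C F\right) = \left(C + F\right) + \left(\left(-8 + 4\right) C + C F\right) = \left(C + F\right) + \left(- 4 C + C F\right) = F - 3 C + C F$)
$\frac{Q{\left(-59,77 \right)}}{790} = \frac{77 - -177 - 4543}{790} = \left(77 + 177 - 4543\right) \frac{1}{790} = \left(-4289\right) \frac{1}{790} = - \frac{4289}{790}$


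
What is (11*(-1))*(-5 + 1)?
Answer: 44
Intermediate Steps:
(11*(-1))*(-5 + 1) = -11*(-4) = 44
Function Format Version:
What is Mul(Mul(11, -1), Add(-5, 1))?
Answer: 44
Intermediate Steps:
Mul(Mul(11, -1), Add(-5, 1)) = Mul(-11, -4) = 44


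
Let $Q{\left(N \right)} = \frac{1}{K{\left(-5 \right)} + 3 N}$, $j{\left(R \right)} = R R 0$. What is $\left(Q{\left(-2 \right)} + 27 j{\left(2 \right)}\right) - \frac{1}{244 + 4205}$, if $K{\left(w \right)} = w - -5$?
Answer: $- \frac{495}{2966} \approx -0.16689$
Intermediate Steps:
$K{\left(w \right)} = 5 + w$ ($K{\left(w \right)} = w + 5 = 5 + w$)
$j{\left(R \right)} = 0$ ($j{\left(R \right)} = R^{2} \cdot 0 = 0$)
$Q{\left(N \right)} = \frac{1}{3 N}$ ($Q{\left(N \right)} = \frac{1}{\left(5 - 5\right) + 3 N} = \frac{1}{0 + 3 N} = \frac{1}{3 N}$)
$\left(Q{\left(-2 \right)} + 27 j{\left(2 \right)}\right) - \frac{1}{244 + 4205} = \left(\frac{1}{3 \left(-2\right)} + 27 \cdot 0\right) - \frac{1}{244 + 4205} = \left(\frac{1}{3} \left(- \frac{1}{2}\right) + 0\right) - \frac{1}{4449} = \left(- \frac{1}{6} + 0\right) - \frac{1}{4449} = - \frac{1}{6} - \frac{1}{4449} = - \frac{495}{2966}$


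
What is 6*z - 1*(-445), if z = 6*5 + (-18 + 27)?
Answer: 679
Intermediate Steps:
z = 39 (z = 30 + 9 = 39)
6*z - 1*(-445) = 6*39 - 1*(-445) = 234 + 445 = 679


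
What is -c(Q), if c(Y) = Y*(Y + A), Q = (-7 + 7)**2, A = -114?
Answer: 0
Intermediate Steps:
Q = 0 (Q = 0**2 = 0)
c(Y) = Y*(-114 + Y) (c(Y) = Y*(Y - 114) = Y*(-114 + Y))
-c(Q) = -0*(-114 + 0) = -0*(-114) = -1*0 = 0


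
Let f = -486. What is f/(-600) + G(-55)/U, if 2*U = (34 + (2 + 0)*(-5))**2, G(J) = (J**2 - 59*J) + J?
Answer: 161207/7200 ≈ 22.390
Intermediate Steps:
G(J) = J**2 - 58*J
U = 288 (U = (34 + (2 + 0)*(-5))**2/2 = (34 + 2*(-5))**2/2 = (34 - 10)**2/2 = (1/2)*24**2 = (1/2)*576 = 288)
f/(-600) + G(-55)/U = -486/(-600) - 55*(-58 - 55)/288 = -486*(-1/600) - 55*(-113)*(1/288) = 81/100 + 6215*(1/288) = 81/100 + 6215/288 = 161207/7200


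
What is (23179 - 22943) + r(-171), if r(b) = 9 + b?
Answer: 74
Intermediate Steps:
(23179 - 22943) + r(-171) = (23179 - 22943) + (9 - 171) = 236 - 162 = 74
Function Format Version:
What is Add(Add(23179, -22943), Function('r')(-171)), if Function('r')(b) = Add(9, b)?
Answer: 74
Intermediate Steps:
Add(Add(23179, -22943), Function('r')(-171)) = Add(Add(23179, -22943), Add(9, -171)) = Add(236, -162) = 74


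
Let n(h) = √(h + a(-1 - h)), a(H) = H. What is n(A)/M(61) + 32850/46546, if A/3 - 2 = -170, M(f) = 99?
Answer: 16425/23273 + I/99 ≈ 0.70575 + 0.010101*I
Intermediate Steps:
A = -504 (A = 6 + 3*(-170) = 6 - 510 = -504)
n(h) = I (n(h) = √(h + (-1 - h)) = √(-1) = I)
n(A)/M(61) + 32850/46546 = I/99 + 32850/46546 = I*(1/99) + 32850*(1/46546) = I/99 + 16425/23273 = 16425/23273 + I/99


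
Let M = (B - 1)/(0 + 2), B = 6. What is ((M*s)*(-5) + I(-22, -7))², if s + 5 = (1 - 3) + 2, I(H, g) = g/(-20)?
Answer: 1580049/400 ≈ 3950.1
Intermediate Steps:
I(H, g) = -g/20 (I(H, g) = g*(-1/20) = -g/20)
M = 5/2 (M = (6 - 1)/(0 + 2) = 5/2 ≈ 2.5000)
s = -5 (s = -5 + ((1 - 3) + 2) = -5 + (-2 + 2) = -5 + 0 = -5)
((M*s)*(-5) + I(-22, -7))² = (((5/2)*(-5))*(-5) - 1/20*(-7))² = (-25/2*(-5) + 7/20)² = (125/2 + 7/20)² = (1257/20)² = 1580049/400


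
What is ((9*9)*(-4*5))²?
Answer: 2624400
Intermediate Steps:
((9*9)*(-4*5))² = (81*(-20))² = (-1620)² = 2624400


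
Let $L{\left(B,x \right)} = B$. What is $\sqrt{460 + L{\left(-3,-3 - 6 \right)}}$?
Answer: $\sqrt{457} \approx 21.378$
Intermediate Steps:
$\sqrt{460 + L{\left(-3,-3 - 6 \right)}} = \sqrt{460 - 3} = \sqrt{457}$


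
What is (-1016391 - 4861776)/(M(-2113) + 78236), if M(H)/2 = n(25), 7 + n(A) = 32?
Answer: -5878167/78286 ≈ -75.086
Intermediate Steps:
n(A) = 25 (n(A) = -7 + 32 = 25)
M(H) = 50 (M(H) = 2*25 = 50)
(-1016391 - 4861776)/(M(-2113) + 78236) = (-1016391 - 4861776)/(50 + 78236) = -5878167/78286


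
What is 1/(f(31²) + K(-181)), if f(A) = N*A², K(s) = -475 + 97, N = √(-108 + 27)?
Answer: -14/2558673117615 - 923521*I/7676019352845 ≈ -5.4716e-12 - 1.2031e-7*I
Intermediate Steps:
N = 9*I (N = √(-81) = 9*I ≈ 9.0*I)
K(s) = -378
f(A) = 9*I*A² (f(A) = (9*I)*A² = 9*I*A²)
1/(f(31²) + K(-181)) = 1/(9*I*(31²)² - 378) = 1/(9*I*961² - 378) = 1/(9*I*923521 - 378) = 1/(8311689*I - 378) = 1/(-378 + 8311689*I) = (-378 - 8311689*I)/69084174175605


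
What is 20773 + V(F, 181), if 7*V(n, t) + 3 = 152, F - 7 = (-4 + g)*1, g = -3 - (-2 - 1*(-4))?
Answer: 145560/7 ≈ 20794.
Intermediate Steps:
g = -5 (g = -3 - (-2 + 4) = -3 - 1*2 = -3 - 2 = -5)
F = -2 (F = 7 + (-4 - 5)*1 = 7 - 9*1 = 7 - 9 = -2)
V(n, t) = 149/7 (V(n, t) = -3/7 + (⅐)*152 = -3/7 + 152/7 = 149/7)
20773 + V(F, 181) = 20773 + 149/7 = 145560/7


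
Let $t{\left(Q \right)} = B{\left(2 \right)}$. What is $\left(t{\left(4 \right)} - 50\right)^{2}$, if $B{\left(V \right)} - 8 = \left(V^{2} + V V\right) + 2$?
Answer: $1024$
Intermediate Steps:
$B{\left(V \right)} = 10 + 2 V^{2}$ ($B{\left(V \right)} = 8 + \left(\left(V^{2} + V V\right) + 2\right) = 8 + \left(\left(V^{2} + V^{2}\right) + 2\right) = 8 + \left(2 V^{2} + 2\right) = 8 + \left(2 + 2 V^{2}\right) = 10 + 2 V^{2}$)
$t{\left(Q \right)} = 18$ ($t{\left(Q \right)} = 10 + 2 \cdot 2^{2} = 10 + 2 \cdot 4 = 10 + 8 = 18$)
$\left(t{\left(4 \right)} - 50\right)^{2} = \left(18 - 50\right)^{2} = \left(-32\right)^{2} = 1024$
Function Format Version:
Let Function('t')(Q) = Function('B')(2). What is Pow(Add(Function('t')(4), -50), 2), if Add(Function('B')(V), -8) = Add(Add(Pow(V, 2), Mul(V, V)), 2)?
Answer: 1024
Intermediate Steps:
Function('B')(V) = Add(10, Mul(2, Pow(V, 2))) (Function('B')(V) = Add(8, Add(Add(Pow(V, 2), Mul(V, V)), 2)) = Add(8, Add(Add(Pow(V, 2), Pow(V, 2)), 2)) = Add(8, Add(Mul(2, Pow(V, 2)), 2)) = Add(8, Add(2, Mul(2, Pow(V, 2)))) = Add(10, Mul(2, Pow(V, 2))))
Function('t')(Q) = 18 (Function('t')(Q) = Add(10, Mul(2, Pow(2, 2))) = Add(10, Mul(2, 4)) = Add(10, 8) = 18)
Pow(Add(Function('t')(4), -50), 2) = Pow(Add(18, -50), 2) = Pow(-32, 2) = 1024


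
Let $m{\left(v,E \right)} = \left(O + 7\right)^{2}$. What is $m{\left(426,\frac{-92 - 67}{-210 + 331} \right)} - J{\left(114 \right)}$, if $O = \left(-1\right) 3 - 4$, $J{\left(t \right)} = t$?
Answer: $-114$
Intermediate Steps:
$O = -7$ ($O = -3 - 4 = -7$)
$m{\left(v,E \right)} = 0$ ($m{\left(v,E \right)} = \left(-7 + 7\right)^{2} = 0^{2} = 0$)
$m{\left(426,\frac{-92 - 67}{-210 + 331} \right)} - J{\left(114 \right)} = 0 - 114 = -114$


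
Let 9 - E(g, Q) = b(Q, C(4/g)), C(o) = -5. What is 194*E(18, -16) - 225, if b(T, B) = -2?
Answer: 1909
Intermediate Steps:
E(g, Q) = 11 (E(g, Q) = 9 - 1*(-2) = 9 + 2 = 11)
194*E(18, -16) - 225 = 194*11 - 225 = 2134 - 225 = 1909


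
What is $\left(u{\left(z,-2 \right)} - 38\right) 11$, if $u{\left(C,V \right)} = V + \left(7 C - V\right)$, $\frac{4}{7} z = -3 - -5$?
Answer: $- \frac{297}{2} \approx -148.5$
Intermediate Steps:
$z = \frac{7}{2}$ ($z = \frac{7 \left(-3 - -5\right)}{4} = \frac{7 \left(-3 + 5\right)}{4} = \frac{7}{4} \cdot 2 = \frac{7}{2} \approx 3.5$)
$u{\left(C,V \right)} = 7 C$ ($u{\left(C,V \right)} = V + \left(- V + 7 C\right) = 7 C$)
$\left(u{\left(z,-2 \right)} - 38\right) 11 = \left(7 \cdot \frac{7}{2} - 38\right) 11 = \left(\frac{49}{2} - 38\right) 11 = \left(- \frac{27}{2}\right) 11 = - \frac{297}{2}$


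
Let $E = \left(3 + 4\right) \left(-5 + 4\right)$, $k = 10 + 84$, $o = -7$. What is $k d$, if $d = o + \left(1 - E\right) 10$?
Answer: $6862$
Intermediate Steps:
$k = 94$
$E = -7$ ($E = 7 \left(-1\right) = -7$)
$d = 73$ ($d = -7 + \left(1 - -7\right) 10 = -7 + \left(1 + 7\right) 10 = -7 + 8 \cdot 10 = -7 + 80 = 73$)
$k d = 94 \cdot 73 = 6862$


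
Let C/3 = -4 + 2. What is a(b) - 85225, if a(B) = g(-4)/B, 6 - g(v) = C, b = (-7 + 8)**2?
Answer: -85213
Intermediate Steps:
C = -6 (C = 3*(-4 + 2) = 3*(-2) = -6)
b = 1 (b = 1**2 = 1)
g(v) = 12 (g(v) = 6 - 1*(-6) = 6 + 6 = 12)
a(B) = 12/B
a(b) - 85225 = 12/1 - 85225 = 12*1 - 85225 = 12 - 85225 = -85213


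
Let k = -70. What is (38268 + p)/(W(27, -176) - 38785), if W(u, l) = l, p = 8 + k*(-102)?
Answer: -45416/38961 ≈ -1.1657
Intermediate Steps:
p = 7148 (p = 8 - 70*(-102) = 8 + 7140 = 7148)
(38268 + p)/(W(27, -176) - 38785) = (38268 + 7148)/(-176 - 38785) = 45416/(-38961) = 45416*(-1/38961) = -45416/38961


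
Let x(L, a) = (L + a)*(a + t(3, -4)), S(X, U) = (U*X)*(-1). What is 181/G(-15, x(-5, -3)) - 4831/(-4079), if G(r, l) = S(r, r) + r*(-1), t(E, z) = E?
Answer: 276211/856590 ≈ 0.32245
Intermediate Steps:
S(X, U) = -U*X
x(L, a) = (3 + a)*(L + a) (x(L, a) = (L + a)*(a + 3) = (L + a)*(3 + a) = (3 + a)*(L + a))
G(r, l) = -r - r**2 (G(r, l) = -r*r + r*(-1) = -r**2 - r = -r - r**2)
181/G(-15, x(-5, -3)) - 4831/(-4079) = 181/((-15*(-1 - 1*(-15)))) - 4831/(-4079) = 181/((-15*(-1 + 15))) - 4831*(-1/4079) = 181/((-15*14)) + 4831/4079 = 181/(-210) + 4831/4079 = 181*(-1/210) + 4831/4079 = -181/210 + 4831/4079 = 276211/856590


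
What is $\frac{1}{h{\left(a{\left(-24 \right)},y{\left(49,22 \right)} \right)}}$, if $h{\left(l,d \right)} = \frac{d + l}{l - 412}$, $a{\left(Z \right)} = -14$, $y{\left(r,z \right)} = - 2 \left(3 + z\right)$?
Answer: $\frac{213}{32} \approx 6.6563$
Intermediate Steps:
$y{\left(r,z \right)} = -6 - 2 z$
$h{\left(l,d \right)} = \frac{d + l}{-412 + l}$
$\frac{1}{h{\left(a{\left(-24 \right)},y{\left(49,22 \right)} \right)}} = \frac{1}{\frac{1}{-412 - 14} \left(\left(-6 - 44\right) - 14\right)} = \frac{1}{\frac{1}{-426} \left(\left(-6 - 44\right) - 14\right)} = \frac{1}{\left(- \frac{1}{426}\right) \left(-50 - 14\right)} = \frac{1}{\left(- \frac{1}{426}\right) \left(-64\right)} = \frac{1}{\frac{32}{213}} = \frac{213}{32}$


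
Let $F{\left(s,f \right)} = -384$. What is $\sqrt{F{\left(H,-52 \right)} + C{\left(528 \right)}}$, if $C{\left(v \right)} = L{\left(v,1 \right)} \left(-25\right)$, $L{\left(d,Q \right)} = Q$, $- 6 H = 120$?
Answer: $i \sqrt{409} \approx 20.224 i$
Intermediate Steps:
$H = -20$ ($H = \left(- \frac{1}{6}\right) 120 = -20$)
$C{\left(v \right)} = -25$ ($C{\left(v \right)} = 1 \left(-25\right) = -25$)
$\sqrt{F{\left(H,-52 \right)} + C{\left(528 \right)}} = \sqrt{-384 - 25} = \sqrt{-409} = i \sqrt{409}$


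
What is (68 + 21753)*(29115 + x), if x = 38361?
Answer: 1472393796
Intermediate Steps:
(68 + 21753)*(29115 + x) = (68 + 21753)*(29115 + 38361) = 21821*67476 = 1472393796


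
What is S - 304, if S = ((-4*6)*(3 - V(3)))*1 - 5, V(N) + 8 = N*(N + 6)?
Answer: 75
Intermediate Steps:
V(N) = -8 + N*(6 + N) (V(N) = -8 + N*(N + 6) = -8 + N*(6 + N))
S = 379 (S = ((-4*6)*(3 - (-8 + 3**2 + 6*3)))*1 - 5 = -24*(3 - (-8 + 9 + 18))*1 - 5 = -24*(3 - 1*19)*1 - 5 = -24*(3 - 19)*1 - 5 = -24*(-16)*1 - 5 = 384*1 - 5 = 384 - 5 = 379)
S - 304 = 379 - 304 = 75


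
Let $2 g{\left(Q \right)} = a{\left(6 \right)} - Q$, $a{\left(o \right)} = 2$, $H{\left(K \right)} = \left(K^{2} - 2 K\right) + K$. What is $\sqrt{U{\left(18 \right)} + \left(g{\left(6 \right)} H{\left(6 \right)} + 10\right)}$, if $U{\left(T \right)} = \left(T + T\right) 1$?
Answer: $i \sqrt{14} \approx 3.7417 i$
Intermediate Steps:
$H{\left(K \right)} = K^{2} - K$
$U{\left(T \right)} = 2 T$ ($U{\left(T \right)} = 2 T 1 = 2 T$)
$g{\left(Q \right)} = 1 - \frac{Q}{2}$ ($g{\left(Q \right)} = \frac{2 - Q}{2} = 1 - \frac{Q}{2}$)
$\sqrt{U{\left(18 \right)} + \left(g{\left(6 \right)} H{\left(6 \right)} + 10\right)} = \sqrt{2 \cdot 18 + \left(\left(1 - 3\right) 6 \left(-1 + 6\right) + 10\right)} = \sqrt{36 + \left(\left(1 - 3\right) 6 \cdot 5 + 10\right)} = \sqrt{36 + \left(\left(-2\right) 30 + 10\right)} = \sqrt{36 + \left(-60 + 10\right)} = \sqrt{36 - 50} = \sqrt{-14} = i \sqrt{14}$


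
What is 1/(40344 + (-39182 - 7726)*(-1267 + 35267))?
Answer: -1/1594831656 ≈ -6.2703e-10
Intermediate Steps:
1/(40344 + (-39182 - 7726)*(-1267 + 35267)) = 1/(40344 - 46908*34000) = 1/(40344 - 1594872000) = 1/(-1594831656) = -1/1594831656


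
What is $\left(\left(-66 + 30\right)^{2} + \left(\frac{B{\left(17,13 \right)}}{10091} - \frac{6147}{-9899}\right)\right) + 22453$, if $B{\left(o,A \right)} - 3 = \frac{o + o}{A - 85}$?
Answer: $\frac{85405279584257}{3596069124} \approx 23750.0$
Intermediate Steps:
$B{\left(o,A \right)} = 3 + \frac{2 o}{-85 + A}$ ($B{\left(o,A \right)} = 3 + \frac{o + o}{A - 85} = 3 + \frac{2 o}{-85 + A}$)
$\left(\left(-66 + 30\right)^{2} + \left(\frac{B{\left(17,13 \right)}}{10091} - \frac{6147}{-9899}\right)\right) + 22453 = \left(\left(-66 + 30\right)^{2} + \left(\frac{\frac{1}{-85 + 13} \left(-255 + 2 \cdot 17 + 3 \cdot 13\right)}{10091} - \frac{6147}{-9899}\right)\right) + 22453 = \left(\left(-36\right)^{2} + \left(\frac{-255 + 34 + 39}{-72} \cdot \frac{1}{10091} - - \frac{6147}{9899}\right)\right) + 22453 = \left(1296 + \left(\left(- \frac{1}{72}\right) \left(-182\right) \frac{1}{10091} + \frac{6147}{9899}\right)\right) + 22453 = \left(1296 + \left(\frac{91}{36} \cdot \frac{1}{10091} + \frac{6147}{9899}\right)\right) + 22453 = \left(1296 + \left(\frac{91}{363276} + \frac{6147}{9899}\right)\right) + 22453 = \left(1296 + \frac{2233958381}{3596069124}\right) + 22453 = \frac{4662739543085}{3596069124} + 22453 = \frac{85405279584257}{3596069124}$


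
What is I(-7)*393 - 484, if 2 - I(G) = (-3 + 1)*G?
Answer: -5200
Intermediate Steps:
I(G) = 2 + 2*G (I(G) = 2 - (-3 + 1)*G = 2 - (-2)*G = 2 + 2*G)
I(-7)*393 - 484 = (2 + 2*(-7))*393 - 484 = (2 - 14)*393 - 484 = -12*393 - 484 = -4716 - 484 = -5200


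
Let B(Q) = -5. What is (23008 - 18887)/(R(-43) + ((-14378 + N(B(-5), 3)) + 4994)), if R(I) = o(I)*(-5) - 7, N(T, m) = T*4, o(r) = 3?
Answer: -4121/9426 ≈ -0.43719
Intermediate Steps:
N(T, m) = 4*T
R(I) = -22 (R(I) = 3*(-5) - 7 = -15 - 7 = -22)
(23008 - 18887)/(R(-43) + ((-14378 + N(B(-5), 3)) + 4994)) = (23008 - 18887)/(-22 + ((-14378 + 4*(-5)) + 4994)) = 4121/(-22 + ((-14378 - 20) + 4994)) = 4121/(-22 + (-14398 + 4994)) = 4121/(-22 - 9404) = 4121/(-9426) = 4121*(-1/9426) = -4121/9426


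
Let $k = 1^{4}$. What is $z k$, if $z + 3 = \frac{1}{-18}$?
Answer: $- \frac{55}{18} \approx -3.0556$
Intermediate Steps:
$k = 1$
$z = - \frac{55}{18}$ ($z = -3 + \frac{1}{-18} = -3 - \frac{1}{18} = - \frac{55}{18} \approx -3.0556$)
$z k = \left(- \frac{55}{18}\right) 1 = - \frac{55}{18}$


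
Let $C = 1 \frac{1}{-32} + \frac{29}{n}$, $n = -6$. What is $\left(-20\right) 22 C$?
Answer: $\frac{25685}{12} \approx 2140.4$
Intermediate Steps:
$C = - \frac{467}{96}$ ($C = 1 \frac{1}{-32} + \frac{29}{-6} = 1 \left(- \frac{1}{32}\right) + 29 \left(- \frac{1}{6}\right) = - \frac{1}{32} - \frac{29}{6} = - \frac{467}{96} \approx -4.8646$)
$\left(-20\right) 22 C = \left(-20\right) 22 \left(- \frac{467}{96}\right) = \left(-440\right) \left(- \frac{467}{96}\right) = \frac{25685}{12}$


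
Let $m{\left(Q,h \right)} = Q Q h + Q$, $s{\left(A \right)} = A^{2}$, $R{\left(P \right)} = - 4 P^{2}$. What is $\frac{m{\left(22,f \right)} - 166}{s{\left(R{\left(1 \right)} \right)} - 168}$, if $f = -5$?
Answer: $\frac{641}{38} \approx 16.868$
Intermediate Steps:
$m{\left(Q,h \right)} = Q + h Q^{2}$ ($m{\left(Q,h \right)} = Q^{2} h + Q = h Q^{2} + Q = Q + h Q^{2}$)
$\frac{m{\left(22,f \right)} - 166}{s{\left(R{\left(1 \right)} \right)} - 168} = \frac{22 \left(1 + 22 \left(-5\right)\right) - 166}{\left(- 4 \cdot 1^{2}\right)^{2} - 168} = \frac{22 \left(1 - 110\right) - 166}{\left(\left(-4\right) 1\right)^{2} - 168} = \frac{22 \left(-109\right) - 166}{\left(-4\right)^{2} - 168} = \frac{-2398 - 166}{16 - 168} = - \frac{2564}{-152} = \left(-2564\right) \left(- \frac{1}{152}\right) = \frac{641}{38}$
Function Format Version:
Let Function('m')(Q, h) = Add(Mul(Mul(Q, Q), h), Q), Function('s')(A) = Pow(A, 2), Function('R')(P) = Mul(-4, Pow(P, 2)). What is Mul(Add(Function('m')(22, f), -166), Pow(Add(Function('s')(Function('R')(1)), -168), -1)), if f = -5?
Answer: Rational(641, 38) ≈ 16.868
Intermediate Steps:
Function('m')(Q, h) = Add(Q, Mul(h, Pow(Q, 2))) (Function('m')(Q, h) = Add(Mul(Pow(Q, 2), h), Q) = Add(Mul(h, Pow(Q, 2)), Q) = Add(Q, Mul(h, Pow(Q, 2))))
Mul(Add(Function('m')(22, f), -166), Pow(Add(Function('s')(Function('R')(1)), -168), -1)) = Mul(Add(Mul(22, Add(1, Mul(22, -5))), -166), Pow(Add(Pow(Mul(-4, Pow(1, 2)), 2), -168), -1)) = Mul(Add(Mul(22, Add(1, -110)), -166), Pow(Add(Pow(Mul(-4, 1), 2), -168), -1)) = Mul(Add(Mul(22, -109), -166), Pow(Add(Pow(-4, 2), -168), -1)) = Mul(Add(-2398, -166), Pow(Add(16, -168), -1)) = Mul(-2564, Pow(-152, -1)) = Mul(-2564, Rational(-1, 152)) = Rational(641, 38)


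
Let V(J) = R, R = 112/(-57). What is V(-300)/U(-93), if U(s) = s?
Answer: 112/5301 ≈ 0.021128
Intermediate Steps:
R = -112/57 (R = 112*(-1/57) = -112/57 ≈ -1.9649)
V(J) = -112/57
V(-300)/U(-93) = -112/57/(-93) = -112/57*(-1/93) = 112/5301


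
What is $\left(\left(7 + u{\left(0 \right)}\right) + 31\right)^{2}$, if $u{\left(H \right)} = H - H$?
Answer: $1444$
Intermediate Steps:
$u{\left(H \right)} = 0$
$\left(\left(7 + u{\left(0 \right)}\right) + 31\right)^{2} = \left(\left(7 + 0\right) + 31\right)^{2} = \left(7 + 31\right)^{2} = 38^{2} = 1444$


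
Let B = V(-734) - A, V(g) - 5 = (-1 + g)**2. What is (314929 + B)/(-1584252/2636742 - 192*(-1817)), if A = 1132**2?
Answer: -187325138105/153310462806 ≈ -1.2219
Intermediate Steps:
A = 1281424
V(g) = 5 + (-1 + g)**2
B = -741194 (B = (5 + (-1 - 734)**2) - 1*1281424 = (5 + (-735)**2) - 1281424 = (5 + 540225) - 1281424 = 540230 - 1281424 = -741194)
(314929 + B)/(-1584252/2636742 - 192*(-1817)) = (314929 - 741194)/(-1584252/2636742 - 192*(-1817)) = -426265/(-1584252*1/2636742 + 348864) = -426265/(-264042/439457 + 348864) = -426265/153310462806/439457 = -426265*439457/153310462806 = -187325138105/153310462806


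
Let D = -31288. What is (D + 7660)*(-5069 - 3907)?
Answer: 212084928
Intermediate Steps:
(D + 7660)*(-5069 - 3907) = (-31288 + 7660)*(-5069 - 3907) = -23628*(-8976) = 212084928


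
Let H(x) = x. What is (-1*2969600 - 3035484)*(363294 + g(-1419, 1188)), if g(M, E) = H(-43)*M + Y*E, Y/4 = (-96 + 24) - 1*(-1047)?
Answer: -30370778385924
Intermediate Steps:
Y = 3900 (Y = 4*((-96 + 24) - 1*(-1047)) = 4*(-72 + 1047) = 4*975 = 3900)
g(M, E) = -43*M + 3900*E
(-1*2969600 - 3035484)*(363294 + g(-1419, 1188)) = (-1*2969600 - 3035484)*(363294 + (-43*(-1419) + 3900*1188)) = (-2969600 - 3035484)*(363294 + (61017 + 4633200)) = -6005084*(363294 + 4694217) = -6005084*5057511 = -30370778385924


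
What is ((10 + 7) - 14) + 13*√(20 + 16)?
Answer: 81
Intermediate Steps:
((10 + 7) - 14) + 13*√(20 + 16) = (17 - 14) + 13*√36 = 3 + 13*6 = 3 + 78 = 81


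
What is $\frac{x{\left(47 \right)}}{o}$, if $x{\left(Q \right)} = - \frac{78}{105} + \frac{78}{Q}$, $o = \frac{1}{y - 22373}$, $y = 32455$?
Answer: $\frac{15203656}{1645} \approx 9242.3$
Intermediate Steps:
$o = \frac{1}{10082}$ ($o = \frac{1}{32455 - 22373} = \frac{1}{10082} \approx 9.9187 \cdot 10^{-5}$)
$x{\left(Q \right)} = - \frac{26}{35} + \frac{78}{Q}$ ($x{\left(Q \right)} = \left(-78\right) \frac{1}{105} + \frac{78}{Q} = - \frac{26}{35} + \frac{78}{Q}$)
$\frac{x{\left(47 \right)}}{o} = \left(- \frac{26}{35} + \frac{78}{47}\right) \frac{1}{\frac{1}{10082}} = \left(- \frac{26}{35} + 78 \cdot \frac{1}{47}\right) 10082 = \left(- \frac{26}{35} + \frac{78}{47}\right) 10082 = \frac{1508}{1645} \cdot 10082 = \frac{15203656}{1645}$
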